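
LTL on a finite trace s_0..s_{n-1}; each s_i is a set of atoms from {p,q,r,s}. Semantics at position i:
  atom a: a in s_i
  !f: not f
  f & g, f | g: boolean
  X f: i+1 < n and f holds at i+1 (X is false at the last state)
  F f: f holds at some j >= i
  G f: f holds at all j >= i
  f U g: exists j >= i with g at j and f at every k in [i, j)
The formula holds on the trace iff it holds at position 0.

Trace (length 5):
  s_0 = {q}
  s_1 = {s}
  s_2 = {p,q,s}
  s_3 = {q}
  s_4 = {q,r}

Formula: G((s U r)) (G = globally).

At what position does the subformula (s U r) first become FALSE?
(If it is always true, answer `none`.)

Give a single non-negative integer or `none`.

Answer: 0

Derivation:
s_0={q}: (s U r)=False s=False r=False
s_1={s}: (s U r)=False s=True r=False
s_2={p,q,s}: (s U r)=False s=True r=False
s_3={q}: (s U r)=False s=False r=False
s_4={q,r}: (s U r)=True s=False r=True
G((s U r)) holds globally = False
First violation at position 0.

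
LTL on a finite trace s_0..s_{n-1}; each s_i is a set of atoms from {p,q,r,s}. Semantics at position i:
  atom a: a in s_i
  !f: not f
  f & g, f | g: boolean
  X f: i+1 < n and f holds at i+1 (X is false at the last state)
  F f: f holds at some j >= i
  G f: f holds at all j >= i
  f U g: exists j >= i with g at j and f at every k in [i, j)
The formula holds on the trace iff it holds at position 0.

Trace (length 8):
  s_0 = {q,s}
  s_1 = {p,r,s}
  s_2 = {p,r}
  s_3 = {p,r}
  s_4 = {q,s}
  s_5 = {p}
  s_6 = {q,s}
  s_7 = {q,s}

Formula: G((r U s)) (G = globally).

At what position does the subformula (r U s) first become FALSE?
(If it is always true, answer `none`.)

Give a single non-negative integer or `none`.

s_0={q,s}: (r U s)=True r=False s=True
s_1={p,r,s}: (r U s)=True r=True s=True
s_2={p,r}: (r U s)=True r=True s=False
s_3={p,r}: (r U s)=True r=True s=False
s_4={q,s}: (r U s)=True r=False s=True
s_5={p}: (r U s)=False r=False s=False
s_6={q,s}: (r U s)=True r=False s=True
s_7={q,s}: (r U s)=True r=False s=True
G((r U s)) holds globally = False
First violation at position 5.

Answer: 5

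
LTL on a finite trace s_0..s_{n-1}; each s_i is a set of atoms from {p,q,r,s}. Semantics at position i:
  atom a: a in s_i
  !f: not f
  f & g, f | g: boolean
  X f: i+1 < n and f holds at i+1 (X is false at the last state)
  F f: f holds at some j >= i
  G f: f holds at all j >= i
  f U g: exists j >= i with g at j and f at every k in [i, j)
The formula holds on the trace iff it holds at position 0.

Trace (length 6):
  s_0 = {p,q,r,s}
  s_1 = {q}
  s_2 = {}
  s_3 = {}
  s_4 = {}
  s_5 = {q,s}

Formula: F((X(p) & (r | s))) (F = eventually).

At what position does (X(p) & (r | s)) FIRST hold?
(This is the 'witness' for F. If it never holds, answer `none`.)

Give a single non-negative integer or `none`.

s_0={p,q,r,s}: (X(p) & (r | s))=False X(p)=False p=True (r | s)=True r=True s=True
s_1={q}: (X(p) & (r | s))=False X(p)=False p=False (r | s)=False r=False s=False
s_2={}: (X(p) & (r | s))=False X(p)=False p=False (r | s)=False r=False s=False
s_3={}: (X(p) & (r | s))=False X(p)=False p=False (r | s)=False r=False s=False
s_4={}: (X(p) & (r | s))=False X(p)=False p=False (r | s)=False r=False s=False
s_5={q,s}: (X(p) & (r | s))=False X(p)=False p=False (r | s)=True r=False s=True
F((X(p) & (r | s))) does not hold (no witness exists).

Answer: none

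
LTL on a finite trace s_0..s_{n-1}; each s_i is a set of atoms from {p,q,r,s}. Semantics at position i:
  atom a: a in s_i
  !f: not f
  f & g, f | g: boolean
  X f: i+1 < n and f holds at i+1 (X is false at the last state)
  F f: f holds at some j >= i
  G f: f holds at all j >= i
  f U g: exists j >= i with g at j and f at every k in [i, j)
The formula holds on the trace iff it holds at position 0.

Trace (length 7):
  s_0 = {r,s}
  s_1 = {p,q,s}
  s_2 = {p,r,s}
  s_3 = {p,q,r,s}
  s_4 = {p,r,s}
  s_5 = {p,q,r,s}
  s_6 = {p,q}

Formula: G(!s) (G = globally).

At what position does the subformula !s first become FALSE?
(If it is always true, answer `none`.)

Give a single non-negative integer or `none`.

s_0={r,s}: !s=False s=True
s_1={p,q,s}: !s=False s=True
s_2={p,r,s}: !s=False s=True
s_3={p,q,r,s}: !s=False s=True
s_4={p,r,s}: !s=False s=True
s_5={p,q,r,s}: !s=False s=True
s_6={p,q}: !s=True s=False
G(!s) holds globally = False
First violation at position 0.

Answer: 0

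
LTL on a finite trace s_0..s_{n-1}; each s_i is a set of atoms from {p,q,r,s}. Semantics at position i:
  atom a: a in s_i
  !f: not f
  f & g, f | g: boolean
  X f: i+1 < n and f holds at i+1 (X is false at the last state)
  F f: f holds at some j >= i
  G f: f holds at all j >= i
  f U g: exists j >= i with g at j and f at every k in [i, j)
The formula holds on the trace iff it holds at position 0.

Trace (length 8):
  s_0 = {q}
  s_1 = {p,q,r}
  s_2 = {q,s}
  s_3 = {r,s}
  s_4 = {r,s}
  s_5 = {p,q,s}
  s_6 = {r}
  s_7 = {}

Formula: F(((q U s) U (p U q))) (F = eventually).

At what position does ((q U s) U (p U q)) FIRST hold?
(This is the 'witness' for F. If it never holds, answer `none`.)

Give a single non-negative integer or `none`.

Answer: 0

Derivation:
s_0={q}: ((q U s) U (p U q))=True (q U s)=True q=True s=False (p U q)=True p=False
s_1={p,q,r}: ((q U s) U (p U q))=True (q U s)=True q=True s=False (p U q)=True p=True
s_2={q,s}: ((q U s) U (p U q))=True (q U s)=True q=True s=True (p U q)=True p=False
s_3={r,s}: ((q U s) U (p U q))=True (q U s)=True q=False s=True (p U q)=False p=False
s_4={r,s}: ((q U s) U (p U q))=True (q U s)=True q=False s=True (p U q)=False p=False
s_5={p,q,s}: ((q U s) U (p U q))=True (q U s)=True q=True s=True (p U q)=True p=True
s_6={r}: ((q U s) U (p U q))=False (q U s)=False q=False s=False (p U q)=False p=False
s_7={}: ((q U s) U (p U q))=False (q U s)=False q=False s=False (p U q)=False p=False
F(((q U s) U (p U q))) holds; first witness at position 0.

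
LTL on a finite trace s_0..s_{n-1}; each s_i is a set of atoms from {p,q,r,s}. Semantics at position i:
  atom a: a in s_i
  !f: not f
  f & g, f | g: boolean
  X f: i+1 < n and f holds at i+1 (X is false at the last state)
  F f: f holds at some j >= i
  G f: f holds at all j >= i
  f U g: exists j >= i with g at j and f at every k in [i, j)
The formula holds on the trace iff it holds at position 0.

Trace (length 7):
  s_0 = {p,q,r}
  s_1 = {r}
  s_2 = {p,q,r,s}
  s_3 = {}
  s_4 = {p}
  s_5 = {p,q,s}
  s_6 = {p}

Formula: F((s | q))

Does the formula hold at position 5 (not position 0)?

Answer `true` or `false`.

s_0={p,q,r}: F((s | q))=True (s | q)=True s=False q=True
s_1={r}: F((s | q))=True (s | q)=False s=False q=False
s_2={p,q,r,s}: F((s | q))=True (s | q)=True s=True q=True
s_3={}: F((s | q))=True (s | q)=False s=False q=False
s_4={p}: F((s | q))=True (s | q)=False s=False q=False
s_5={p,q,s}: F((s | q))=True (s | q)=True s=True q=True
s_6={p}: F((s | q))=False (s | q)=False s=False q=False
Evaluating at position 5: result = True

Answer: true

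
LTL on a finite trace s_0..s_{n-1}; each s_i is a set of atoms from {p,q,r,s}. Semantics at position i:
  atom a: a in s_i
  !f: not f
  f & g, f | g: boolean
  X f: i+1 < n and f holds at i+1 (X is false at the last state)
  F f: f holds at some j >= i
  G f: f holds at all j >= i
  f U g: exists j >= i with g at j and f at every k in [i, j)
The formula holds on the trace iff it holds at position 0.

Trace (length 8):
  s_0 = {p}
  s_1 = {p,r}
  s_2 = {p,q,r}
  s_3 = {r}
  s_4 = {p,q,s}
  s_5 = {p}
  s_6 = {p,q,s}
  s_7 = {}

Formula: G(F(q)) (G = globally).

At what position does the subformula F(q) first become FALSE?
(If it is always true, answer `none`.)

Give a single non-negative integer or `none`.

Answer: 7

Derivation:
s_0={p}: F(q)=True q=False
s_1={p,r}: F(q)=True q=False
s_2={p,q,r}: F(q)=True q=True
s_3={r}: F(q)=True q=False
s_4={p,q,s}: F(q)=True q=True
s_5={p}: F(q)=True q=False
s_6={p,q,s}: F(q)=True q=True
s_7={}: F(q)=False q=False
G(F(q)) holds globally = False
First violation at position 7.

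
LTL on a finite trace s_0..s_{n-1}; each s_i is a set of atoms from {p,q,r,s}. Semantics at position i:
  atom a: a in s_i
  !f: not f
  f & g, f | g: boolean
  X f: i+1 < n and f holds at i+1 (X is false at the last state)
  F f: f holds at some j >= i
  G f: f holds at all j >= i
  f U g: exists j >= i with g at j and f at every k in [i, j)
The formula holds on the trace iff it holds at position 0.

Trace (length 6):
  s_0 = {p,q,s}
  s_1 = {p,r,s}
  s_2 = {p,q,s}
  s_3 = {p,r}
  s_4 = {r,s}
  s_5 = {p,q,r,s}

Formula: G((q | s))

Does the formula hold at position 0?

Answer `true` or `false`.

s_0={p,q,s}: G((q | s))=False (q | s)=True q=True s=True
s_1={p,r,s}: G((q | s))=False (q | s)=True q=False s=True
s_2={p,q,s}: G((q | s))=False (q | s)=True q=True s=True
s_3={p,r}: G((q | s))=False (q | s)=False q=False s=False
s_4={r,s}: G((q | s))=True (q | s)=True q=False s=True
s_5={p,q,r,s}: G((q | s))=True (q | s)=True q=True s=True

Answer: false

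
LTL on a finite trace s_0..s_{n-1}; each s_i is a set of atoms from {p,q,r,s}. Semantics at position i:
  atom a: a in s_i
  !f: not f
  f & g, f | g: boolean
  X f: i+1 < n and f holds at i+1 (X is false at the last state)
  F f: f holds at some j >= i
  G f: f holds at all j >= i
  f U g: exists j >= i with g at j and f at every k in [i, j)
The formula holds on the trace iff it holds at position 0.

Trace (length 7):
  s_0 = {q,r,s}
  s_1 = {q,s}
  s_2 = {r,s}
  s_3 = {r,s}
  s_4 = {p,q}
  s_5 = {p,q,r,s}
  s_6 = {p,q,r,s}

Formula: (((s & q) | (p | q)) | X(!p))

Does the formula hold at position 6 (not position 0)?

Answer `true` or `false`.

Answer: true

Derivation:
s_0={q,r,s}: (((s & q) | (p | q)) | X(!p))=True ((s & q) | (p | q))=True (s & q)=True s=True q=True (p | q)=True p=False X(!p)=True !p=True
s_1={q,s}: (((s & q) | (p | q)) | X(!p))=True ((s & q) | (p | q))=True (s & q)=True s=True q=True (p | q)=True p=False X(!p)=True !p=True
s_2={r,s}: (((s & q) | (p | q)) | X(!p))=True ((s & q) | (p | q))=False (s & q)=False s=True q=False (p | q)=False p=False X(!p)=True !p=True
s_3={r,s}: (((s & q) | (p | q)) | X(!p))=False ((s & q) | (p | q))=False (s & q)=False s=True q=False (p | q)=False p=False X(!p)=False !p=True
s_4={p,q}: (((s & q) | (p | q)) | X(!p))=True ((s & q) | (p | q))=True (s & q)=False s=False q=True (p | q)=True p=True X(!p)=False !p=False
s_5={p,q,r,s}: (((s & q) | (p | q)) | X(!p))=True ((s & q) | (p | q))=True (s & q)=True s=True q=True (p | q)=True p=True X(!p)=False !p=False
s_6={p,q,r,s}: (((s & q) | (p | q)) | X(!p))=True ((s & q) | (p | q))=True (s & q)=True s=True q=True (p | q)=True p=True X(!p)=False !p=False
Evaluating at position 6: result = True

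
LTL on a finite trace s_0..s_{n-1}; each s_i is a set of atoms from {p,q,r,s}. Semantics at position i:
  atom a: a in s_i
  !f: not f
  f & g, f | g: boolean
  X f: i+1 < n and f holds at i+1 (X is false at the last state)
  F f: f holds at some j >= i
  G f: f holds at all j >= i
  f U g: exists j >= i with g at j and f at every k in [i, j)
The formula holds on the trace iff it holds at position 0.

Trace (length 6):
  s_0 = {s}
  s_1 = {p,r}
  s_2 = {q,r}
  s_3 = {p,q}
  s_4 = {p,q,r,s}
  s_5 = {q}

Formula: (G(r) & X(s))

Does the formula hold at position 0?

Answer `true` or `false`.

s_0={s}: (G(r) & X(s))=False G(r)=False r=False X(s)=False s=True
s_1={p,r}: (G(r) & X(s))=False G(r)=False r=True X(s)=False s=False
s_2={q,r}: (G(r) & X(s))=False G(r)=False r=True X(s)=False s=False
s_3={p,q}: (G(r) & X(s))=False G(r)=False r=False X(s)=True s=False
s_4={p,q,r,s}: (G(r) & X(s))=False G(r)=False r=True X(s)=False s=True
s_5={q}: (G(r) & X(s))=False G(r)=False r=False X(s)=False s=False

Answer: false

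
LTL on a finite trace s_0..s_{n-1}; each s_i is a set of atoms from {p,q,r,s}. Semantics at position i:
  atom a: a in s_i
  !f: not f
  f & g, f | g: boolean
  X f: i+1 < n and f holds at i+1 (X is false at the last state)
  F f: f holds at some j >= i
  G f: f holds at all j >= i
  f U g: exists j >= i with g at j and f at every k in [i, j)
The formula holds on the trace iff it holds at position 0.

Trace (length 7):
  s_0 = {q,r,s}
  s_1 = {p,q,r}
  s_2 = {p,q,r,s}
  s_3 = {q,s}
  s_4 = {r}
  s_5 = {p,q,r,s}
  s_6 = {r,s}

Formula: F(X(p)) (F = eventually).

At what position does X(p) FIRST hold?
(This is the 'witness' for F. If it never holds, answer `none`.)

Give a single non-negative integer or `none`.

s_0={q,r,s}: X(p)=True p=False
s_1={p,q,r}: X(p)=True p=True
s_2={p,q,r,s}: X(p)=False p=True
s_3={q,s}: X(p)=False p=False
s_4={r}: X(p)=True p=False
s_5={p,q,r,s}: X(p)=False p=True
s_6={r,s}: X(p)=False p=False
F(X(p)) holds; first witness at position 0.

Answer: 0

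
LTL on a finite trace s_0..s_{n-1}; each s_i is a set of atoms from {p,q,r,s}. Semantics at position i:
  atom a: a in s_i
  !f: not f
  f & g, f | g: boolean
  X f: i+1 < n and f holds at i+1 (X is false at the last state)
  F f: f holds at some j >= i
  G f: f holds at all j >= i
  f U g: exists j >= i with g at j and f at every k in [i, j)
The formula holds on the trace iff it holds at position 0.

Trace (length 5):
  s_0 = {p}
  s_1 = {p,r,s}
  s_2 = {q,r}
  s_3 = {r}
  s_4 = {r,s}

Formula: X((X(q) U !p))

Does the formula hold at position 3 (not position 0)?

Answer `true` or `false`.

s_0={p}: X((X(q) U !p))=True (X(q) U !p)=False X(q)=False q=False !p=False p=True
s_1={p,r,s}: X((X(q) U !p))=True (X(q) U !p)=True X(q)=True q=False !p=False p=True
s_2={q,r}: X((X(q) U !p))=True (X(q) U !p)=True X(q)=False q=True !p=True p=False
s_3={r}: X((X(q) U !p))=True (X(q) U !p)=True X(q)=False q=False !p=True p=False
s_4={r,s}: X((X(q) U !p))=False (X(q) U !p)=True X(q)=False q=False !p=True p=False
Evaluating at position 3: result = True

Answer: true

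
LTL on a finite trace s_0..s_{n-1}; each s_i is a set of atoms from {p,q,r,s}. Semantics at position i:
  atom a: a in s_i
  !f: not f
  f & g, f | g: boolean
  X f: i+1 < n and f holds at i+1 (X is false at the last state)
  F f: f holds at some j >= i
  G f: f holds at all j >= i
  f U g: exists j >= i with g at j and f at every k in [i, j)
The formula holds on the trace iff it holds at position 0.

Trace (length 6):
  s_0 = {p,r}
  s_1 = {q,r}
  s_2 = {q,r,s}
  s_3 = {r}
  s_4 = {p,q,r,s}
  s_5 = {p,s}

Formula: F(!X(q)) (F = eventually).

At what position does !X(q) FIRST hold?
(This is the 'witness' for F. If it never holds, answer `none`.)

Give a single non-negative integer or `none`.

s_0={p,r}: !X(q)=False X(q)=True q=False
s_1={q,r}: !X(q)=False X(q)=True q=True
s_2={q,r,s}: !X(q)=True X(q)=False q=True
s_3={r}: !X(q)=False X(q)=True q=False
s_4={p,q,r,s}: !X(q)=True X(q)=False q=True
s_5={p,s}: !X(q)=True X(q)=False q=False
F(!X(q)) holds; first witness at position 2.

Answer: 2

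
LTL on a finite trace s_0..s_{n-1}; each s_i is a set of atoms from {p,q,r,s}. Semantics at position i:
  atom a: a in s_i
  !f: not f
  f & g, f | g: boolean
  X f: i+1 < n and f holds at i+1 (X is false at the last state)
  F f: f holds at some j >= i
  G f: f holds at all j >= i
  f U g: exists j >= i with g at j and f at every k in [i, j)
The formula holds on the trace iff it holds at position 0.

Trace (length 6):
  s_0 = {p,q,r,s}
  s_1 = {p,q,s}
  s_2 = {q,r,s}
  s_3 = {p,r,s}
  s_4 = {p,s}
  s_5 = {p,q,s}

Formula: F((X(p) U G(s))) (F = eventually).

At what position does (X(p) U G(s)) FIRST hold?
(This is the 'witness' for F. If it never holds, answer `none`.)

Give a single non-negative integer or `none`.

Answer: 0

Derivation:
s_0={p,q,r,s}: (X(p) U G(s))=True X(p)=True p=True G(s)=True s=True
s_1={p,q,s}: (X(p) U G(s))=True X(p)=False p=True G(s)=True s=True
s_2={q,r,s}: (X(p) U G(s))=True X(p)=True p=False G(s)=True s=True
s_3={p,r,s}: (X(p) U G(s))=True X(p)=True p=True G(s)=True s=True
s_4={p,s}: (X(p) U G(s))=True X(p)=True p=True G(s)=True s=True
s_5={p,q,s}: (X(p) U G(s))=True X(p)=False p=True G(s)=True s=True
F((X(p) U G(s))) holds; first witness at position 0.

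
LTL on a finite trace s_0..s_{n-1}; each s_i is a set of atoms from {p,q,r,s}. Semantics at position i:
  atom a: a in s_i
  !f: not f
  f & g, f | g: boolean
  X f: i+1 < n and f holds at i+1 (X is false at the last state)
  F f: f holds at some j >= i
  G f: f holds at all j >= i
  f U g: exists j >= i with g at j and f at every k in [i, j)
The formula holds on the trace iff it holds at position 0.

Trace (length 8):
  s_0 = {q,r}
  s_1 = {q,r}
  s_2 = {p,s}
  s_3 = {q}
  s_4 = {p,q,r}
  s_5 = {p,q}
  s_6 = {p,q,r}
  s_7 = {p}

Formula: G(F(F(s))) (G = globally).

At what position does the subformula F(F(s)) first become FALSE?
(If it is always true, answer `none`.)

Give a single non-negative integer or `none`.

s_0={q,r}: F(F(s))=True F(s)=True s=False
s_1={q,r}: F(F(s))=True F(s)=True s=False
s_2={p,s}: F(F(s))=True F(s)=True s=True
s_3={q}: F(F(s))=False F(s)=False s=False
s_4={p,q,r}: F(F(s))=False F(s)=False s=False
s_5={p,q}: F(F(s))=False F(s)=False s=False
s_6={p,q,r}: F(F(s))=False F(s)=False s=False
s_7={p}: F(F(s))=False F(s)=False s=False
G(F(F(s))) holds globally = False
First violation at position 3.

Answer: 3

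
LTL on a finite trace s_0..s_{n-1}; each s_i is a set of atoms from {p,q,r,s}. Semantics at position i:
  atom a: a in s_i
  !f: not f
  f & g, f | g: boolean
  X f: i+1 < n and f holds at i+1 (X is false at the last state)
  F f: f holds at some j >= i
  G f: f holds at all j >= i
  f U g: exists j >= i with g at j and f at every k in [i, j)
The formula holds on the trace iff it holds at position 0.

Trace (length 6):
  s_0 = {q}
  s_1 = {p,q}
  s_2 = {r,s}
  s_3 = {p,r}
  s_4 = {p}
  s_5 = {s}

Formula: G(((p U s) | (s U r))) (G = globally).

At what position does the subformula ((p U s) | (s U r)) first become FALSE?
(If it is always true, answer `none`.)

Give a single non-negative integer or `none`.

s_0={q}: ((p U s) | (s U r))=False (p U s)=False p=False s=False (s U r)=False r=False
s_1={p,q}: ((p U s) | (s U r))=True (p U s)=True p=True s=False (s U r)=False r=False
s_2={r,s}: ((p U s) | (s U r))=True (p U s)=True p=False s=True (s U r)=True r=True
s_3={p,r}: ((p U s) | (s U r))=True (p U s)=True p=True s=False (s U r)=True r=True
s_4={p}: ((p U s) | (s U r))=True (p U s)=True p=True s=False (s U r)=False r=False
s_5={s}: ((p U s) | (s U r))=True (p U s)=True p=False s=True (s U r)=False r=False
G(((p U s) | (s U r))) holds globally = False
First violation at position 0.

Answer: 0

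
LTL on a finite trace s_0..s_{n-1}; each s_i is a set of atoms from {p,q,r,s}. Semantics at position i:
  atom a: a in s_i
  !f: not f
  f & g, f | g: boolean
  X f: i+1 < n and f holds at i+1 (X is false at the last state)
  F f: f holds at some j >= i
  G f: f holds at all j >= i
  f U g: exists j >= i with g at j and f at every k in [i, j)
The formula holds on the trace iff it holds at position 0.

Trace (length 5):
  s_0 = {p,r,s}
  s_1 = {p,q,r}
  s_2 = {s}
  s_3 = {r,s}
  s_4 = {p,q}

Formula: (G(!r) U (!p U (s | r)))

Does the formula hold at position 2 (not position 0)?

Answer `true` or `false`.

Answer: true

Derivation:
s_0={p,r,s}: (G(!r) U (!p U (s | r)))=True G(!r)=False !r=False r=True (!p U (s | r))=True !p=False p=True (s | r)=True s=True
s_1={p,q,r}: (G(!r) U (!p U (s | r)))=True G(!r)=False !r=False r=True (!p U (s | r))=True !p=False p=True (s | r)=True s=False
s_2={s}: (G(!r) U (!p U (s | r)))=True G(!r)=False !r=True r=False (!p U (s | r))=True !p=True p=False (s | r)=True s=True
s_3={r,s}: (G(!r) U (!p U (s | r)))=True G(!r)=False !r=False r=True (!p U (s | r))=True !p=True p=False (s | r)=True s=True
s_4={p,q}: (G(!r) U (!p U (s | r)))=False G(!r)=True !r=True r=False (!p U (s | r))=False !p=False p=True (s | r)=False s=False
Evaluating at position 2: result = True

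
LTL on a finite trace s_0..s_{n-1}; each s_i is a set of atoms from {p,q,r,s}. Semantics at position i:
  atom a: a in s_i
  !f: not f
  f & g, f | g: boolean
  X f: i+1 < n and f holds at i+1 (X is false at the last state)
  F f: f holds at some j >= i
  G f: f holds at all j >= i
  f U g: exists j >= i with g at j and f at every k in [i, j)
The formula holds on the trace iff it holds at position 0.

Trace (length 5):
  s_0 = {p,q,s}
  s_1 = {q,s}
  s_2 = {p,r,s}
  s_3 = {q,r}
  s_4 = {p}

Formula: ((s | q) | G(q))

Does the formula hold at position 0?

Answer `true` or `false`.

s_0={p,q,s}: ((s | q) | G(q))=True (s | q)=True s=True q=True G(q)=False
s_1={q,s}: ((s | q) | G(q))=True (s | q)=True s=True q=True G(q)=False
s_2={p,r,s}: ((s | q) | G(q))=True (s | q)=True s=True q=False G(q)=False
s_3={q,r}: ((s | q) | G(q))=True (s | q)=True s=False q=True G(q)=False
s_4={p}: ((s | q) | G(q))=False (s | q)=False s=False q=False G(q)=False

Answer: true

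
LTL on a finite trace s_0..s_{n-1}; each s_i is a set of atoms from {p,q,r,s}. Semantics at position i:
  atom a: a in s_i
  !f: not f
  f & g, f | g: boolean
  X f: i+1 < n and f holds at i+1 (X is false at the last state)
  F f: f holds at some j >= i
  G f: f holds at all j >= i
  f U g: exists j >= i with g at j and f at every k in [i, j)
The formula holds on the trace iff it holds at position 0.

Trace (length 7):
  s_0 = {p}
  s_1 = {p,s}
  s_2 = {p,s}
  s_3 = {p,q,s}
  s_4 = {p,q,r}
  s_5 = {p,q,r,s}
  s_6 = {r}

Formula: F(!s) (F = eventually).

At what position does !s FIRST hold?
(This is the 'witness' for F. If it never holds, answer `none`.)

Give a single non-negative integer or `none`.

s_0={p}: !s=True s=False
s_1={p,s}: !s=False s=True
s_2={p,s}: !s=False s=True
s_3={p,q,s}: !s=False s=True
s_4={p,q,r}: !s=True s=False
s_5={p,q,r,s}: !s=False s=True
s_6={r}: !s=True s=False
F(!s) holds; first witness at position 0.

Answer: 0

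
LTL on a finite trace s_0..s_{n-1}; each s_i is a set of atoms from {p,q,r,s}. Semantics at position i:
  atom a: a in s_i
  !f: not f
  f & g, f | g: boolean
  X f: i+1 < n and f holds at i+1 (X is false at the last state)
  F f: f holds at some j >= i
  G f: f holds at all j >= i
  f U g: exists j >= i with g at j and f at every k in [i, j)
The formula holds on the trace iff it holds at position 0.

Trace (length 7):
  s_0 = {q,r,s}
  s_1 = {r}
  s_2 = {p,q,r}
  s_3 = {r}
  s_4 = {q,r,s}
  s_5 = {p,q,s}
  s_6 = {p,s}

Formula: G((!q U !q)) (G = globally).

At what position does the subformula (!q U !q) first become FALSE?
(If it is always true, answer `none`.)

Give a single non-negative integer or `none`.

Answer: 0

Derivation:
s_0={q,r,s}: (!q U !q)=False !q=False q=True
s_1={r}: (!q U !q)=True !q=True q=False
s_2={p,q,r}: (!q U !q)=False !q=False q=True
s_3={r}: (!q U !q)=True !q=True q=False
s_4={q,r,s}: (!q U !q)=False !q=False q=True
s_5={p,q,s}: (!q U !q)=False !q=False q=True
s_6={p,s}: (!q U !q)=True !q=True q=False
G((!q U !q)) holds globally = False
First violation at position 0.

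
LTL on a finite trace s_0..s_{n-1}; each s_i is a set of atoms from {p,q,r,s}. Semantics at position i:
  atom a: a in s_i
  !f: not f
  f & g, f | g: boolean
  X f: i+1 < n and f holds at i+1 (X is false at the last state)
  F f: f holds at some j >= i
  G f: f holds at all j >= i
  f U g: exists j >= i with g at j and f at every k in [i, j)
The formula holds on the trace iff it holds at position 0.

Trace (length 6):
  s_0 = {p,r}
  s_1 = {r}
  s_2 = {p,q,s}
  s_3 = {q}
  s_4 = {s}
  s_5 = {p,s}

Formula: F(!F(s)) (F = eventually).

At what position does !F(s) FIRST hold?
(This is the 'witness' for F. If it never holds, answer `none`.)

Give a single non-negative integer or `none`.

Answer: none

Derivation:
s_0={p,r}: !F(s)=False F(s)=True s=False
s_1={r}: !F(s)=False F(s)=True s=False
s_2={p,q,s}: !F(s)=False F(s)=True s=True
s_3={q}: !F(s)=False F(s)=True s=False
s_4={s}: !F(s)=False F(s)=True s=True
s_5={p,s}: !F(s)=False F(s)=True s=True
F(!F(s)) does not hold (no witness exists).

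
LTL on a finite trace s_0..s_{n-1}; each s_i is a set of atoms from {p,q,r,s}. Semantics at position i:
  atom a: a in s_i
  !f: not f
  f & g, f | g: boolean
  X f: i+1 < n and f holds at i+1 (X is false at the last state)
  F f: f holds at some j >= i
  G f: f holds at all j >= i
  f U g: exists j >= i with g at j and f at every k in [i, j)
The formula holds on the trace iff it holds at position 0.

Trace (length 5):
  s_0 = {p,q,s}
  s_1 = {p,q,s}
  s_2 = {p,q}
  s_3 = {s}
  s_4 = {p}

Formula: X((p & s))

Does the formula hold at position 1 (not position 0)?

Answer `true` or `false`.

Answer: false

Derivation:
s_0={p,q,s}: X((p & s))=True (p & s)=True p=True s=True
s_1={p,q,s}: X((p & s))=False (p & s)=True p=True s=True
s_2={p,q}: X((p & s))=False (p & s)=False p=True s=False
s_3={s}: X((p & s))=False (p & s)=False p=False s=True
s_4={p}: X((p & s))=False (p & s)=False p=True s=False
Evaluating at position 1: result = False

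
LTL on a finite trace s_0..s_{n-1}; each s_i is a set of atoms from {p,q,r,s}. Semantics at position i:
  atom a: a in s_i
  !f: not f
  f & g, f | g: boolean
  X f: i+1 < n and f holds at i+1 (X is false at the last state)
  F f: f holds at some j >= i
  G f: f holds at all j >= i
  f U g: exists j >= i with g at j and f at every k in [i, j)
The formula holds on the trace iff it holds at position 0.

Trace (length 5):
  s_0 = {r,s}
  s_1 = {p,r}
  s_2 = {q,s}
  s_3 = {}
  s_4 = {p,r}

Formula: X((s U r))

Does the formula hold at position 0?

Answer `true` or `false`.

Answer: true

Derivation:
s_0={r,s}: X((s U r))=True (s U r)=True s=True r=True
s_1={p,r}: X((s U r))=False (s U r)=True s=False r=True
s_2={q,s}: X((s U r))=False (s U r)=False s=True r=False
s_3={}: X((s U r))=True (s U r)=False s=False r=False
s_4={p,r}: X((s U r))=False (s U r)=True s=False r=True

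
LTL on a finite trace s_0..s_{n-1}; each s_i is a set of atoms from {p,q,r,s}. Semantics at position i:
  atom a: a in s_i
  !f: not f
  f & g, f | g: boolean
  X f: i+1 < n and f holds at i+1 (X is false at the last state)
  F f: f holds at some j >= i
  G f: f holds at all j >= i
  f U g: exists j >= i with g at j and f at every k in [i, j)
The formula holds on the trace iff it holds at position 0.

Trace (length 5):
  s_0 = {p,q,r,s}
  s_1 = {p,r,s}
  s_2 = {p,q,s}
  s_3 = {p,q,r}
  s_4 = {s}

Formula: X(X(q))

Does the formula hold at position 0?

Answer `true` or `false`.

s_0={p,q,r,s}: X(X(q))=True X(q)=False q=True
s_1={p,r,s}: X(X(q))=True X(q)=True q=False
s_2={p,q,s}: X(X(q))=False X(q)=True q=True
s_3={p,q,r}: X(X(q))=False X(q)=False q=True
s_4={s}: X(X(q))=False X(q)=False q=False

Answer: true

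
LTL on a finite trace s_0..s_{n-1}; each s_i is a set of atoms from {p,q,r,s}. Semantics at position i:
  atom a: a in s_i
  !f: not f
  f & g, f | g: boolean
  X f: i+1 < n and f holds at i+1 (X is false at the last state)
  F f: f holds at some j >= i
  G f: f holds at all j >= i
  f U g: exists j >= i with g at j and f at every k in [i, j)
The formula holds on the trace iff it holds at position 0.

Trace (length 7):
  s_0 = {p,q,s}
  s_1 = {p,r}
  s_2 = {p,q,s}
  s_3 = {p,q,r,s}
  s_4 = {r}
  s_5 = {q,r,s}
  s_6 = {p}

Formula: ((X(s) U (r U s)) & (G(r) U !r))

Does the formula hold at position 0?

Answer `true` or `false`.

Answer: true

Derivation:
s_0={p,q,s}: ((X(s) U (r U s)) & (G(r) U !r))=True (X(s) U (r U s))=True X(s)=False s=True (r U s)=True r=False (G(r) U !r)=True G(r)=False !r=True
s_1={p,r}: ((X(s) U (r U s)) & (G(r) U !r))=False (X(s) U (r U s))=True X(s)=True s=False (r U s)=True r=True (G(r) U !r)=False G(r)=False !r=False
s_2={p,q,s}: ((X(s) U (r U s)) & (G(r) U !r))=True (X(s) U (r U s))=True X(s)=True s=True (r U s)=True r=False (G(r) U !r)=True G(r)=False !r=True
s_3={p,q,r,s}: ((X(s) U (r U s)) & (G(r) U !r))=False (X(s) U (r U s))=True X(s)=False s=True (r U s)=True r=True (G(r) U !r)=False G(r)=False !r=False
s_4={r}: ((X(s) U (r U s)) & (G(r) U !r))=False (X(s) U (r U s))=True X(s)=True s=False (r U s)=True r=True (G(r) U !r)=False G(r)=False !r=False
s_5={q,r,s}: ((X(s) U (r U s)) & (G(r) U !r))=False (X(s) U (r U s))=True X(s)=False s=True (r U s)=True r=True (G(r) U !r)=False G(r)=False !r=False
s_6={p}: ((X(s) U (r U s)) & (G(r) U !r))=False (X(s) U (r U s))=False X(s)=False s=False (r U s)=False r=False (G(r) U !r)=True G(r)=False !r=True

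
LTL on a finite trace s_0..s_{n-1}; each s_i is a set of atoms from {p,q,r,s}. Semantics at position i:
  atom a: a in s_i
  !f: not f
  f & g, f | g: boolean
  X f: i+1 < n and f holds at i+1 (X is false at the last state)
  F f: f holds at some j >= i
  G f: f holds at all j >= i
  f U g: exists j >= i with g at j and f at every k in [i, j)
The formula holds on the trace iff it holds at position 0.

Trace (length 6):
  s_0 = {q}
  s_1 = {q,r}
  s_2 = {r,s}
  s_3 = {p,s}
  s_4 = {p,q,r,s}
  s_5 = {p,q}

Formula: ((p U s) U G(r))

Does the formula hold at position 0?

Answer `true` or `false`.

Answer: false

Derivation:
s_0={q}: ((p U s) U G(r))=False (p U s)=False p=False s=False G(r)=False r=False
s_1={q,r}: ((p U s) U G(r))=False (p U s)=False p=False s=False G(r)=False r=True
s_2={r,s}: ((p U s) U G(r))=False (p U s)=True p=False s=True G(r)=False r=True
s_3={p,s}: ((p U s) U G(r))=False (p U s)=True p=True s=True G(r)=False r=False
s_4={p,q,r,s}: ((p U s) U G(r))=False (p U s)=True p=True s=True G(r)=False r=True
s_5={p,q}: ((p U s) U G(r))=False (p U s)=False p=True s=False G(r)=False r=False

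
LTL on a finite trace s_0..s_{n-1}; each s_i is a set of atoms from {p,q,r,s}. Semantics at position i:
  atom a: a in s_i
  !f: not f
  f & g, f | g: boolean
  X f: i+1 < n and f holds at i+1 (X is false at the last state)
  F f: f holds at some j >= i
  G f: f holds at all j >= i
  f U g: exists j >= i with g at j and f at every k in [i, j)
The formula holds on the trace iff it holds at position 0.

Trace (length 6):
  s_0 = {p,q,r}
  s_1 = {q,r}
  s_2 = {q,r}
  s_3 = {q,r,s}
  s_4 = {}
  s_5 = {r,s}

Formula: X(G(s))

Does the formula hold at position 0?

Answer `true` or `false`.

Answer: false

Derivation:
s_0={p,q,r}: X(G(s))=False G(s)=False s=False
s_1={q,r}: X(G(s))=False G(s)=False s=False
s_2={q,r}: X(G(s))=False G(s)=False s=False
s_3={q,r,s}: X(G(s))=False G(s)=False s=True
s_4={}: X(G(s))=True G(s)=False s=False
s_5={r,s}: X(G(s))=False G(s)=True s=True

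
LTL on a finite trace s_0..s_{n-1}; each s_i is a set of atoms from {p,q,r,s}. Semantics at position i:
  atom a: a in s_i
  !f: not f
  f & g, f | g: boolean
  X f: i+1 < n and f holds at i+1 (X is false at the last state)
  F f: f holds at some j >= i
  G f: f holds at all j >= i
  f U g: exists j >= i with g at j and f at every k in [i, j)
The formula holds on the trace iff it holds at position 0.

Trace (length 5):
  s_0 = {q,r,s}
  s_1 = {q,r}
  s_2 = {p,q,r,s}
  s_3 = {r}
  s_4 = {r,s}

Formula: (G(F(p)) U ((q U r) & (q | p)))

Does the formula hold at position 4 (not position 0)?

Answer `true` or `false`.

s_0={q,r,s}: (G(F(p)) U ((q U r) & (q | p)))=True G(F(p))=False F(p)=True p=False ((q U r) & (q | p))=True (q U r)=True q=True r=True (q | p)=True
s_1={q,r}: (G(F(p)) U ((q U r) & (q | p)))=True G(F(p))=False F(p)=True p=False ((q U r) & (q | p))=True (q U r)=True q=True r=True (q | p)=True
s_2={p,q,r,s}: (G(F(p)) U ((q U r) & (q | p)))=True G(F(p))=False F(p)=True p=True ((q U r) & (q | p))=True (q U r)=True q=True r=True (q | p)=True
s_3={r}: (G(F(p)) U ((q U r) & (q | p)))=False G(F(p))=False F(p)=False p=False ((q U r) & (q | p))=False (q U r)=True q=False r=True (q | p)=False
s_4={r,s}: (G(F(p)) U ((q U r) & (q | p)))=False G(F(p))=False F(p)=False p=False ((q U r) & (q | p))=False (q U r)=True q=False r=True (q | p)=False
Evaluating at position 4: result = False

Answer: false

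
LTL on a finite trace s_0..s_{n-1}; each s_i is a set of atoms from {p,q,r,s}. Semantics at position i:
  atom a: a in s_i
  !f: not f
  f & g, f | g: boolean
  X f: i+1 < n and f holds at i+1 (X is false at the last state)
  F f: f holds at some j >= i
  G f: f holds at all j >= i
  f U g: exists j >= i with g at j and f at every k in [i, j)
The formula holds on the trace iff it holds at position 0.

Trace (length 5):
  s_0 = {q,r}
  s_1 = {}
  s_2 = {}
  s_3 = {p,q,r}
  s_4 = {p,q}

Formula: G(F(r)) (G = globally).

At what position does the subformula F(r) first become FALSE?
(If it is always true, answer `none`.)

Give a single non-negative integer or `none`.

Answer: 4

Derivation:
s_0={q,r}: F(r)=True r=True
s_1={}: F(r)=True r=False
s_2={}: F(r)=True r=False
s_3={p,q,r}: F(r)=True r=True
s_4={p,q}: F(r)=False r=False
G(F(r)) holds globally = False
First violation at position 4.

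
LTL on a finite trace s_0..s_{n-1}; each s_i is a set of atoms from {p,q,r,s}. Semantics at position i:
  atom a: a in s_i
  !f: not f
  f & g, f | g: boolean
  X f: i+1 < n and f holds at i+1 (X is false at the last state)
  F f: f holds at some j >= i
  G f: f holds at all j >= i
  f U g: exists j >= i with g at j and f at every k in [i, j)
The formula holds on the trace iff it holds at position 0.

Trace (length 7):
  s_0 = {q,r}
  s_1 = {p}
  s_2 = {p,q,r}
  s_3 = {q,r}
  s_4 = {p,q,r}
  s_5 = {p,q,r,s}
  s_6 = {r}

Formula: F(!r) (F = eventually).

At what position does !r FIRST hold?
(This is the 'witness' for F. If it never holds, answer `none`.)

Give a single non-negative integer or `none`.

s_0={q,r}: !r=False r=True
s_1={p}: !r=True r=False
s_2={p,q,r}: !r=False r=True
s_3={q,r}: !r=False r=True
s_4={p,q,r}: !r=False r=True
s_5={p,q,r,s}: !r=False r=True
s_6={r}: !r=False r=True
F(!r) holds; first witness at position 1.

Answer: 1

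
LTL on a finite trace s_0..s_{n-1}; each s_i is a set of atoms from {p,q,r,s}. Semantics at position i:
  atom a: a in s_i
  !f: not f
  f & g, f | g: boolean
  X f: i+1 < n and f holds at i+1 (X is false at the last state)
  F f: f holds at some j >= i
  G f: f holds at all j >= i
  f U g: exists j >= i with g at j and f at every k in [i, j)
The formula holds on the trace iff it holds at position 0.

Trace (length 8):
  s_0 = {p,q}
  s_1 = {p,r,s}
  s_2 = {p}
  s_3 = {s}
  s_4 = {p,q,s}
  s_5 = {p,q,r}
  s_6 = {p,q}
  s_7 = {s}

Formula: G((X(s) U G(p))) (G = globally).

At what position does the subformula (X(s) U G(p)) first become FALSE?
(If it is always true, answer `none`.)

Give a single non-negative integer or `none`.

Answer: 0

Derivation:
s_0={p,q}: (X(s) U G(p))=False X(s)=True s=False G(p)=False p=True
s_1={p,r,s}: (X(s) U G(p))=False X(s)=False s=True G(p)=False p=True
s_2={p}: (X(s) U G(p))=False X(s)=True s=False G(p)=False p=True
s_3={s}: (X(s) U G(p))=False X(s)=True s=True G(p)=False p=False
s_4={p,q,s}: (X(s) U G(p))=False X(s)=False s=True G(p)=False p=True
s_5={p,q,r}: (X(s) U G(p))=False X(s)=False s=False G(p)=False p=True
s_6={p,q}: (X(s) U G(p))=False X(s)=True s=False G(p)=False p=True
s_7={s}: (X(s) U G(p))=False X(s)=False s=True G(p)=False p=False
G((X(s) U G(p))) holds globally = False
First violation at position 0.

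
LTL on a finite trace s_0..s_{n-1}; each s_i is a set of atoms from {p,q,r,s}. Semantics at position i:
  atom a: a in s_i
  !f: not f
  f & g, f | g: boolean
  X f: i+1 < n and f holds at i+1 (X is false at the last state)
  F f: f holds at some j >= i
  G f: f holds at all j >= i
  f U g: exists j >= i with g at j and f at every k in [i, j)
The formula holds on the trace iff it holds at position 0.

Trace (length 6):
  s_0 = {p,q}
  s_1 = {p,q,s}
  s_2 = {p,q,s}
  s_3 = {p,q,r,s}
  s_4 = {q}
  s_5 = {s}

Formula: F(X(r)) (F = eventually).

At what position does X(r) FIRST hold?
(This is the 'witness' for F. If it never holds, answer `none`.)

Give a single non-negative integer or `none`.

Answer: 2

Derivation:
s_0={p,q}: X(r)=False r=False
s_1={p,q,s}: X(r)=False r=False
s_2={p,q,s}: X(r)=True r=False
s_3={p,q,r,s}: X(r)=False r=True
s_4={q}: X(r)=False r=False
s_5={s}: X(r)=False r=False
F(X(r)) holds; first witness at position 2.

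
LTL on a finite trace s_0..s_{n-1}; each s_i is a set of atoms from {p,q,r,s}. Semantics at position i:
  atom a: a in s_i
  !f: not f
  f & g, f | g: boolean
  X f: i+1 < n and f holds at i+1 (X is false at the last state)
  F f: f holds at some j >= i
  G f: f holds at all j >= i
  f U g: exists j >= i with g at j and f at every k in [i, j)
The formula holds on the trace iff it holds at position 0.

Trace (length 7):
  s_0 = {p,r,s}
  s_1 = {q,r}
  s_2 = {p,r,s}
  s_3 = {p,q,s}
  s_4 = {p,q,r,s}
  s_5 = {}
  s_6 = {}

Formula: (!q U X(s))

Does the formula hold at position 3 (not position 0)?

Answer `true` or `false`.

s_0={p,r,s}: (!q U X(s))=True !q=True q=False X(s)=False s=True
s_1={q,r}: (!q U X(s))=True !q=False q=True X(s)=True s=False
s_2={p,r,s}: (!q U X(s))=True !q=True q=False X(s)=True s=True
s_3={p,q,s}: (!q U X(s))=True !q=False q=True X(s)=True s=True
s_4={p,q,r,s}: (!q U X(s))=False !q=False q=True X(s)=False s=True
s_5={}: (!q U X(s))=False !q=True q=False X(s)=False s=False
s_6={}: (!q U X(s))=False !q=True q=False X(s)=False s=False
Evaluating at position 3: result = True

Answer: true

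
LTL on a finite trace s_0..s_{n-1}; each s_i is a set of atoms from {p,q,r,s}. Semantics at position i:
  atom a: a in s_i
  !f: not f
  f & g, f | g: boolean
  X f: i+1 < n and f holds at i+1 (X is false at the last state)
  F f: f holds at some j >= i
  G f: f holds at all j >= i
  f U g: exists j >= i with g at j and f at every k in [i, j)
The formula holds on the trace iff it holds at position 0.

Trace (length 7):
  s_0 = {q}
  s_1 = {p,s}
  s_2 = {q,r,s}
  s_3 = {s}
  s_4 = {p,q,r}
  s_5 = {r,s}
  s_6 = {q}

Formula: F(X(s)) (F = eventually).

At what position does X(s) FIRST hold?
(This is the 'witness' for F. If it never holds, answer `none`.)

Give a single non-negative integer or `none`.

Answer: 0

Derivation:
s_0={q}: X(s)=True s=False
s_1={p,s}: X(s)=True s=True
s_2={q,r,s}: X(s)=True s=True
s_3={s}: X(s)=False s=True
s_4={p,q,r}: X(s)=True s=False
s_5={r,s}: X(s)=False s=True
s_6={q}: X(s)=False s=False
F(X(s)) holds; first witness at position 0.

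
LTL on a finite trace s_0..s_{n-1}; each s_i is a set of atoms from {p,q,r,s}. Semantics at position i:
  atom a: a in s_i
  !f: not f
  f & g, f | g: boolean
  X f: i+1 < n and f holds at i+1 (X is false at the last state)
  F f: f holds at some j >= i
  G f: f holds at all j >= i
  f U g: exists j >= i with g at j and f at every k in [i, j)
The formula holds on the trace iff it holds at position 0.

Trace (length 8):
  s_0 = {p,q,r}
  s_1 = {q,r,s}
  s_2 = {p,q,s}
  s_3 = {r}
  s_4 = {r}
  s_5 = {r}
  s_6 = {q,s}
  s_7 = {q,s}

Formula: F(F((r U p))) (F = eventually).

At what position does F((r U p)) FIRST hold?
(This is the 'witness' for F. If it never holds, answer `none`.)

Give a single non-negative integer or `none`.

Answer: 0

Derivation:
s_0={p,q,r}: F((r U p))=True (r U p)=True r=True p=True
s_1={q,r,s}: F((r U p))=True (r U p)=True r=True p=False
s_2={p,q,s}: F((r U p))=True (r U p)=True r=False p=True
s_3={r}: F((r U p))=False (r U p)=False r=True p=False
s_4={r}: F((r U p))=False (r U p)=False r=True p=False
s_5={r}: F((r U p))=False (r U p)=False r=True p=False
s_6={q,s}: F((r U p))=False (r U p)=False r=False p=False
s_7={q,s}: F((r U p))=False (r U p)=False r=False p=False
F(F((r U p))) holds; first witness at position 0.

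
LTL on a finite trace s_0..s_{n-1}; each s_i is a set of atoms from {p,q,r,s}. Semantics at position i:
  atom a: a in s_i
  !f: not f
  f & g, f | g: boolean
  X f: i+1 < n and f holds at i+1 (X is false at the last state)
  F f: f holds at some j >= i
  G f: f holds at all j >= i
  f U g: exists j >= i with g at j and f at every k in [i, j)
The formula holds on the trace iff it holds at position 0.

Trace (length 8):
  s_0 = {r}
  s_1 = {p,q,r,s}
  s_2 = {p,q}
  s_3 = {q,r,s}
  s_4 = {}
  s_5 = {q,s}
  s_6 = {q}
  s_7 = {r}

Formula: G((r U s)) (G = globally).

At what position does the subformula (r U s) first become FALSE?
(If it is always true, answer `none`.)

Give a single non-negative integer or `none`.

Answer: 2

Derivation:
s_0={r}: (r U s)=True r=True s=False
s_1={p,q,r,s}: (r U s)=True r=True s=True
s_2={p,q}: (r U s)=False r=False s=False
s_3={q,r,s}: (r U s)=True r=True s=True
s_4={}: (r U s)=False r=False s=False
s_5={q,s}: (r U s)=True r=False s=True
s_6={q}: (r U s)=False r=False s=False
s_7={r}: (r U s)=False r=True s=False
G((r U s)) holds globally = False
First violation at position 2.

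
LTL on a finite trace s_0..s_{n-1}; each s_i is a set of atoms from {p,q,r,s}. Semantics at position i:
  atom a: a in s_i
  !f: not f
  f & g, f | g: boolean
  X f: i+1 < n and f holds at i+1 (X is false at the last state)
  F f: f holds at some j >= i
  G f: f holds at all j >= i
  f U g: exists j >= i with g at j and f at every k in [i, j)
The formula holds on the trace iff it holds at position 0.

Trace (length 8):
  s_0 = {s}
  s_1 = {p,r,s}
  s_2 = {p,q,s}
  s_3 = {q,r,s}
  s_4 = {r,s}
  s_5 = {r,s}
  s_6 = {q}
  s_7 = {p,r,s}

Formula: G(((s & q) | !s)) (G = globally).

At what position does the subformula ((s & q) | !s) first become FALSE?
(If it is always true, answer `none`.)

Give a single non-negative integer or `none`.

s_0={s}: ((s & q) | !s)=False (s & q)=False s=True q=False !s=False
s_1={p,r,s}: ((s & q) | !s)=False (s & q)=False s=True q=False !s=False
s_2={p,q,s}: ((s & q) | !s)=True (s & q)=True s=True q=True !s=False
s_3={q,r,s}: ((s & q) | !s)=True (s & q)=True s=True q=True !s=False
s_4={r,s}: ((s & q) | !s)=False (s & q)=False s=True q=False !s=False
s_5={r,s}: ((s & q) | !s)=False (s & q)=False s=True q=False !s=False
s_6={q}: ((s & q) | !s)=True (s & q)=False s=False q=True !s=True
s_7={p,r,s}: ((s & q) | !s)=False (s & q)=False s=True q=False !s=False
G(((s & q) | !s)) holds globally = False
First violation at position 0.

Answer: 0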